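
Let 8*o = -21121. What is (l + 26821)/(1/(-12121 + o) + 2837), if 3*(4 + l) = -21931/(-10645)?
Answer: 33711371699838/3566271772825 ≈ 9.4528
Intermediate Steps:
o = -21121/8 (o = (⅛)*(-21121) = -21121/8 ≈ -2640.1)
l = -105809/31935 (l = -4 + (-21931/(-10645))/3 = -4 + (-21931*(-1/10645))/3 = -4 + (⅓)*(21931/10645) = -4 + 21931/31935 = -105809/31935 ≈ -3.3133)
(l + 26821)/(1/(-12121 + o) + 2837) = (-105809/31935 + 26821)/(1/(-12121 - 21121/8) + 2837) = 856422826/(31935*(1/(-118089/8) + 2837)) = 856422826/(31935*(-8/118089 + 2837)) = 856422826/(31935*(335018485/118089)) = (856422826/31935)*(118089/335018485) = 33711371699838/3566271772825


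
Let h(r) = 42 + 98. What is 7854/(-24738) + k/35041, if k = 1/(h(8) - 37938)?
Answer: -247677707855/780118553902 ≈ -0.31749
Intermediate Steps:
h(r) = 140
k = -1/37798 (k = 1/(140 - 37938) = 1/(-37798) = -1/37798 ≈ -2.6456e-5)
7854/(-24738) + k/35041 = 7854/(-24738) - 1/37798/35041 = 7854*(-1/24738) - 1/37798*1/35041 = -187/589 - 1/1324479718 = -247677707855/780118553902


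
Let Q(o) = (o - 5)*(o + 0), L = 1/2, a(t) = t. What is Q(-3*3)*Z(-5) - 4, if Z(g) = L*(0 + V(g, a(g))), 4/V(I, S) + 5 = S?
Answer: -146/5 ≈ -29.200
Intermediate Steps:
V(I, S) = 4/(-5 + S)
L = ½ ≈ 0.50000
Q(o) = o*(-5 + o) (Q(o) = (-5 + o)*o = o*(-5 + o))
Z(g) = 2/(-5 + g) (Z(g) = (0 + 4/(-5 + g))/2 = (4/(-5 + g))/2 = 2/(-5 + g))
Q(-3*3)*Z(-5) - 4 = ((-3*3)*(-5 - 3*3))*(2/(-5 - 5)) - 4 = (-9*(-5 - 9))*(2/(-10)) - 4 = (-9*(-14))*(2*(-⅒)) - 4 = 126*(-⅕) - 4 = -126/5 - 4 = -146/5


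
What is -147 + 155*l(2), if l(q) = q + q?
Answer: 473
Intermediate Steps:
l(q) = 2*q
-147 + 155*l(2) = -147 + 155*(2*2) = -147 + 155*4 = -147 + 620 = 473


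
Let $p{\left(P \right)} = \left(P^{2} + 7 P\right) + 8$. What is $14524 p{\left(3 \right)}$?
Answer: $551912$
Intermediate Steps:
$p{\left(P \right)} = 8 + P^{2} + 7 P$
$14524 p{\left(3 \right)} = 14524 \left(8 + 3^{2} + 7 \cdot 3\right) = 14524 \left(8 + 9 + 21\right) = 14524 \cdot 38 = 551912$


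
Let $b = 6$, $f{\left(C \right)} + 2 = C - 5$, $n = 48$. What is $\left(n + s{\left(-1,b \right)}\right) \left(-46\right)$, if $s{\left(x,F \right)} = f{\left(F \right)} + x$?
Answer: $-2116$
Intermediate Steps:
$f{\left(C \right)} = -7 + C$ ($f{\left(C \right)} = -2 + \left(C - 5\right) = -2 + \left(-5 + C\right) = -7 + C$)
$s{\left(x,F \right)} = -7 + F + x$ ($s{\left(x,F \right)} = \left(-7 + F\right) + x = -7 + F + x$)
$\left(n + s{\left(-1,b \right)}\right) \left(-46\right) = \left(48 - 2\right) \left(-46\right) = 46 \left(-46\right) = -2116$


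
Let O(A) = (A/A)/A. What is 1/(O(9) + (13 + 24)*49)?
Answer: 9/16318 ≈ 0.00055154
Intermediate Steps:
O(A) = 1/A
1/(O(9) + (13 + 24)*49) = 1/(1/9 + (13 + 24)*49) = 1/(⅑ + 37*49) = 1/(⅑ + 1813) = 1/(16318/9) = 9/16318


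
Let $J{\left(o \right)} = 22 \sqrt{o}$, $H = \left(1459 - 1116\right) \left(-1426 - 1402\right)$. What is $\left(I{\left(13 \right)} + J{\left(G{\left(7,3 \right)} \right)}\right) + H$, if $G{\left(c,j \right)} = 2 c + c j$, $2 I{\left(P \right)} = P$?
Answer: $- \frac{1939995}{2} + 22 \sqrt{35} \approx -9.6987 \cdot 10^{5}$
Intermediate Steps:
$I{\left(P \right)} = \frac{P}{2}$
$H = -970004$ ($H = 343 \left(-2828\right) = -970004$)
$\left(I{\left(13 \right)} + J{\left(G{\left(7,3 \right)} \right)}\right) + H = \left(\frac{1}{2} \cdot 13 + 22 \sqrt{7 \left(2 + 3\right)}\right) - 970004 = \left(\frac{13}{2} + 22 \sqrt{7 \cdot 5}\right) - 970004 = \left(\frac{13}{2} + 22 \sqrt{35}\right) - 970004 = - \frac{1939995}{2} + 22 \sqrt{35}$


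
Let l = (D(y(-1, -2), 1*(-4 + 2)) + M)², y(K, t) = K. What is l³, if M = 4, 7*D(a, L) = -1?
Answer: 387420489/117649 ≈ 3293.0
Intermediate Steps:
D(a, L) = -⅐ (D(a, L) = (⅐)*(-1) = -⅐)
l = 729/49 (l = (-⅐ + 4)² = (27/7)² = 729/49 ≈ 14.878)
l³ = (729/49)³ = 387420489/117649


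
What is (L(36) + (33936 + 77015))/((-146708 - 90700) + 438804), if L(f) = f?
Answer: 110987/201396 ≈ 0.55109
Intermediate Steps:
(L(36) + (33936 + 77015))/((-146708 - 90700) + 438804) = (36 + (33936 + 77015))/((-146708 - 90700) + 438804) = (36 + 110951)/(-237408 + 438804) = 110987/201396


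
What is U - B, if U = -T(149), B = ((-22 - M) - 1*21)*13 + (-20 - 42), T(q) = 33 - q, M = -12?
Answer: 581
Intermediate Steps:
B = -465 (B = ((-22 - 1*(-12)) - 1*21)*13 + (-20 - 42) = ((-22 + 12) - 21)*13 - 62 = (-10 - 21)*13 - 62 = -31*13 - 62 = -403 - 62 = -465)
U = 116 (U = -(33 - 1*149) = -(33 - 149) = -1*(-116) = 116)
U - B = 116 - 1*(-465) = 116 + 465 = 581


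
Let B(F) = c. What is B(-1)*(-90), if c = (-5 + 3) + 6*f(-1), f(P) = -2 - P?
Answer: 720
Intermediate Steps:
c = -8 (c = (-5 + 3) + 6*(-2 - 1*(-1)) = -2 + 6*(-2 + 1) = -2 + 6*(-1) = -2 - 6 = -8)
B(F) = -8
B(-1)*(-90) = -8*(-90) = 720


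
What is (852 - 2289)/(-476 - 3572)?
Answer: 1437/4048 ≈ 0.35499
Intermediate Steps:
(852 - 2289)/(-476 - 3572) = -1437/(-4048) = -1437*(-1/4048) = 1437/4048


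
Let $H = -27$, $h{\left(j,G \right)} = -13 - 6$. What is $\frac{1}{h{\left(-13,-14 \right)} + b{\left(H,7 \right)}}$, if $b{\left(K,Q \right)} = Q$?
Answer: $- \frac{1}{12} \approx -0.083333$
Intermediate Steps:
$h{\left(j,G \right)} = -19$ ($h{\left(j,G \right)} = -13 - 6 = -19$)
$\frac{1}{h{\left(-13,-14 \right)} + b{\left(H,7 \right)}} = \frac{1}{-19 + 7} = \frac{1}{-12} = - \frac{1}{12}$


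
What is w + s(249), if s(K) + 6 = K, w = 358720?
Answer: 358963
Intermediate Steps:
s(K) = -6 + K
w + s(249) = 358720 + (-6 + 249) = 358720 + 243 = 358963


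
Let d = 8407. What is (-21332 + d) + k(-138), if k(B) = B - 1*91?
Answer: -13154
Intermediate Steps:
k(B) = -91 + B (k(B) = B - 91 = -91 + B)
(-21332 + d) + k(-138) = (-21332 + 8407) + (-91 - 138) = -12925 - 229 = -13154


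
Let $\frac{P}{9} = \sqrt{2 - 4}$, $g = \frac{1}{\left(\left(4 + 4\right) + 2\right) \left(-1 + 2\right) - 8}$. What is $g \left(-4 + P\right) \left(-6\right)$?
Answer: $12 - 27 i \sqrt{2} \approx 12.0 - 38.184 i$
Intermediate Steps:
$g = \frac{1}{2}$ ($g = \frac{1}{\left(8 + 2\right) 1 - 8} = \frac{1}{10 \cdot 1 - 8} = \frac{1}{10 - 8} = \frac{1}{2} \approx 0.5$)
$P = 9 i \sqrt{2}$ ($P = 9 \sqrt{2 - 4} = 9 \sqrt{-2} = 9 i \sqrt{2} \approx 12.728 i$)
$g \left(-4 + P\right) \left(-6\right) = \frac{-4 + 9 i \sqrt{2}}{2} \left(-6\right) = \left(-2 + \frac{9 i \sqrt{2}}{2}\right) \left(-6\right) = 12 - 27 i \sqrt{2}$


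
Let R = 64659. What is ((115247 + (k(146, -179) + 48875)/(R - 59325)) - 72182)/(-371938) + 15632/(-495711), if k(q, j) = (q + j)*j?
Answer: -1725105779659/11707733627793 ≈ -0.14735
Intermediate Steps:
k(q, j) = j*(j + q) (k(q, j) = (j + q)*j = j*(j + q))
((115247 + (k(146, -179) + 48875)/(R - 59325)) - 72182)/(-371938) + 15632/(-495711) = ((115247 + (-179*(-179 + 146) + 48875)/(64659 - 59325)) - 72182)/(-371938) + 15632/(-495711) = ((115247 + (-179*(-33) + 48875)/5334) - 72182)*(-1/371938) + 15632*(-1/495711) = ((115247 + (5907 + 48875)*(1/5334)) - 72182)*(-1/371938) - 15632/495711 = ((115247 + 54782*(1/5334)) - 72182)*(-1/371938) - 15632/495711 = ((115247 + 3913/381) - 72182)*(-1/371938) - 15632/495711 = (43913020/381 - 72182)*(-1/371938) - 15632/495711 = (16411678/381)*(-1/371938) - 15632/495711 = -8205839/70854189 - 15632/495711 = -1725105779659/11707733627793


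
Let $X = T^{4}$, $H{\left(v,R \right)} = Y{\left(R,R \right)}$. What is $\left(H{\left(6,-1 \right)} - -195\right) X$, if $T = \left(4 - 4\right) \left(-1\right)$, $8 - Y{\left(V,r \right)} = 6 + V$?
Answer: $0$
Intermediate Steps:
$Y{\left(V,r \right)} = 2 - V$ ($Y{\left(V,r \right)} = 8 - \left(6 + V\right) = 2 - V$)
$T = 0$ ($T = 0 \left(-1\right) = 0$)
$H{\left(v,R \right)} = 2 - R$
$X = 0$ ($X = 0^{4} = 0$)
$\left(H{\left(6,-1 \right)} - -195\right) X = \left(\left(2 - -1\right) - -195\right) 0 = \left(\left(2 + 1\right) + 195\right) 0 = \left(3 + 195\right) 0 = 198 \cdot 0 = 0$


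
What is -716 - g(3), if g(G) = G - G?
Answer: -716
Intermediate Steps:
g(G) = 0
-716 - g(3) = -716 - 1*0 = -716 + 0 = -716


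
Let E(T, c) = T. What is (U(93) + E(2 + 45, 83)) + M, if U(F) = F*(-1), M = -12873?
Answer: -12919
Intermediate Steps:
U(F) = -F
(U(93) + E(2 + 45, 83)) + M = (-1*93 + (2 + 45)) - 12873 = (-93 + 47) - 12873 = -46 - 12873 = -12919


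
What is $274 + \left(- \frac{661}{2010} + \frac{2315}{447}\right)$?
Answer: $\frac{27837607}{99830} \approx 278.85$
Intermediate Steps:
$274 + \left(- \frac{661}{2010} + \frac{2315}{447}\right) = 274 + \frac{484187}{99830} = \frac{27837607}{99830}$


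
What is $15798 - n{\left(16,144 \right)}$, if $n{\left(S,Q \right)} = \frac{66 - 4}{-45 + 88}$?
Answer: $\frac{679252}{43} \approx 15797.0$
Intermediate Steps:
$n{\left(S,Q \right)} = \frac{62}{43}$
$15798 - n{\left(16,144 \right)} = 15798 - \frac{62}{43} = \frac{679252}{43}$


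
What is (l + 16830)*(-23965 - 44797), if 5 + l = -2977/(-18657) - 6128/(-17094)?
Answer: -61496614211582068/53153793 ≈ -1.1570e+9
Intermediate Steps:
l = -238232476/53153793 (l = -5 + (-2977/(-18657) - 6128/(-17094)) = -5 + (-2977*(-1/18657) - 6128*(-1/17094)) = -5 + (2977/18657 + 3064/8547) = -5 + 27536489/53153793 = -238232476/53153793 ≈ -4.4819)
(l + 16830)*(-23965 - 44797) = (-238232476/53153793 + 16830)*(-23965 - 44797) = (894340103714/53153793)*(-68762) = -61496614211582068/53153793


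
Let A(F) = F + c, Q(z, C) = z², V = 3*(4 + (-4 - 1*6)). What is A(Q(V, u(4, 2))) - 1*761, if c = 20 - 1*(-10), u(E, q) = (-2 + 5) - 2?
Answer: -407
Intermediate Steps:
u(E, q) = 1 (u(E, q) = 3 - 2 = 1)
V = -18 (V = 3*(4 + (-4 - 6)) = 3*(4 - 10) = 3*(-6) = -18)
c = 30 (c = 20 + 10 = 30)
A(F) = 30 + F (A(F) = F + 30 = 30 + F)
A(Q(V, u(4, 2))) - 1*761 = (30 + (-18)²) - 1*761 = (30 + 324) - 761 = 354 - 761 = -407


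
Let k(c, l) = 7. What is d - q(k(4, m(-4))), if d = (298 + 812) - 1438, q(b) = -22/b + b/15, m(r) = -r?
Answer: -34159/105 ≈ -325.32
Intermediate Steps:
q(b) = -22/b + b/15 (q(b) = -22/b + b*(1/15) = -22/b + b/15)
d = -328 (d = 1110 - 1438 = -328)
d - q(k(4, m(-4))) = -328 - (-22/7 + (1/15)*7) = -328 - (-22*1/7 + 7/15) = -328 - (-22/7 + 7/15) = -328 - 1*(-281/105) = -328 + 281/105 = -34159/105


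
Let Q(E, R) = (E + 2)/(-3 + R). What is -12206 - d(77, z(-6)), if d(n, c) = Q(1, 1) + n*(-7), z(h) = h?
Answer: -23331/2 ≈ -11666.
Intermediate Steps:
Q(E, R) = (2 + E)/(-3 + R)
d(n, c) = -3/2 - 7*n (d(n, c) = (2 + 1)/(-3 + 1) + n*(-7) = 3/(-2) - 7*n = -½*3 - 7*n = -3/2 - 7*n)
-12206 - d(77, z(-6)) = -12206 - (-3/2 - 7*77) = -12206 - (-3/2 - 539) = -12206 - 1*(-1081/2) = -12206 + 1081/2 = -23331/2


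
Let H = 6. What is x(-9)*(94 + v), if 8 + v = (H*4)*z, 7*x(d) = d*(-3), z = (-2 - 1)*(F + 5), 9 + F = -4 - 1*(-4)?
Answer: 10098/7 ≈ 1442.6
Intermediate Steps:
F = -9 (F = -9 + (-4 - 1*(-4)) = -9 + (-4 + 4) = -9 + 0 = -9)
z = 12 (z = (-2 - 1)*(-9 + 5) = -3*(-4) = 12)
x(d) = -3*d/7 (x(d) = (d*(-3))/7 = (-3*d)/7 = -3*d/7)
v = 280 (v = -8 + (6*4)*12 = -8 + 24*12 = -8 + 288 = 280)
x(-9)*(94 + v) = (-3/7*(-9))*(94 + 280) = (27/7)*374 = 10098/7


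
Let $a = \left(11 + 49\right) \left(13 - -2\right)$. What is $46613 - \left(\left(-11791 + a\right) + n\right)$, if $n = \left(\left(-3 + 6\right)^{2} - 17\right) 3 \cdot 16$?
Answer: $57888$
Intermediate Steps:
$a = 900$ ($a = 60 \left(13 + 2\right) = 60 \cdot 15 = 900$)
$n = -384$ ($n = \left(3^{2} - 17\right) 48 = \left(9 - 17\right) 48 = \left(-8\right) 48 = -384$)
$46613 - \left(\left(-11791 + a\right) + n\right) = 46613 - \left(\left(-11791 + 900\right) - 384\right) = 46613 - \left(-10891 - 384\right) = 46613 - -11275 = 46613 + 11275 = 57888$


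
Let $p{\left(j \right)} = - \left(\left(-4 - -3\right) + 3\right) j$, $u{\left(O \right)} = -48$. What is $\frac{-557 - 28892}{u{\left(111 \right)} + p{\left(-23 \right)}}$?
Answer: $\frac{29449}{2} \approx 14725.0$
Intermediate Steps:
$p{\left(j \right)} = - 2 j$ ($p{\left(j \right)} = - \left(\left(-4 + 3\right) + 3\right) j = - \left(-1 + 3\right) j = - 2 j$)
$\frac{-557 - 28892}{u{\left(111 \right)} + p{\left(-23 \right)}} = \frac{-557 - 28892}{-48 - -46} = - \frac{29449}{-48 + 46} = - \frac{29449}{-2} = \left(-29449\right) \left(- \frac{1}{2}\right) = \frac{29449}{2}$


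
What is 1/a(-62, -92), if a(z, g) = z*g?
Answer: 1/5704 ≈ 0.00017532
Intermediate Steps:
a(z, g) = g*z
1/a(-62, -92) = 1/(-92*(-62)) = 1/5704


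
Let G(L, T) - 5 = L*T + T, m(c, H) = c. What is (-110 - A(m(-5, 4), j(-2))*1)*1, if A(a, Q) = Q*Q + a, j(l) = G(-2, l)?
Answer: -154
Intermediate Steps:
G(L, T) = 5 + T + L*T (G(L, T) = 5 + (L*T + T) = 5 + (T + L*T) = 5 + T + L*T)
j(l) = 5 - l (j(l) = 5 + l - 2*l = 5 - l)
A(a, Q) = a + Q² (A(a, Q) = Q² + a = a + Q²)
(-110 - A(m(-5, 4), j(-2))*1)*1 = (-110 - (-5 + (5 - 1*(-2))²)*1)*1 = (-110 - (-5 + (5 + 2)²)*1)*1 = (-110 - (-5 + 7²)*1)*1 = (-110 - (-5 + 49)*1)*1 = (-110 - 1*44*1)*1 = (-110 - 44*1)*1 = (-110 - 44)*1 = -154*1 = -154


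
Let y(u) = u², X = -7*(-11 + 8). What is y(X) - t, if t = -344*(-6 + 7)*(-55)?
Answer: -18479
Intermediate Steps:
X = 21 (X = -7*(-3) = 21)
t = 18920 (t = -344*(-55) = 18920)
y(X) - t = 21² - 1*18920 = 441 - 18920 = -18479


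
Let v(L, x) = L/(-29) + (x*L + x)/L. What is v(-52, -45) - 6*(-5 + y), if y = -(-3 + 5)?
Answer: -515/1508 ≈ -0.34151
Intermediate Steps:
y = -2 (y = -1*2 = -2)
v(L, x) = -L/29 + (x + L*x)/L (v(L, x) = L*(-1/29) + (L*x + x)/L = -L/29 + (x + L*x)/L)
v(-52, -45) - 6*(-5 + y) = (-45 - 1/29*(-52) - 45/(-52)) - 6*(-5 - 2) = (-45 + 52/29 - 45*(-1/52)) - 6*(-7) = (-45 + 52/29 + 45/52) + 42 = -63851/1508 + 42 = -515/1508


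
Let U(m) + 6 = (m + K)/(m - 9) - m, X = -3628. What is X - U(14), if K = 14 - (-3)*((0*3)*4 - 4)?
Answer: -18056/5 ≈ -3611.2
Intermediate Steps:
K = 2 (K = 14 - (-3)*(0*4 - 4) = 14 - (-3)*(0 - 4) = 14 - (-3)*(-4) = 14 - 1*12 = 14 - 12 = 2)
U(m) = -6 - m + (2 + m)/(-9 + m) (U(m) = -6 + ((m + 2)/(m - 9) - m) = -6 + ((2 + m)/(-9 + m) - m) = -6 + (-m + (2 + m)/(-9 + m)) = -6 - m + (2 + m)/(-9 + m))
X - U(14) = -3628 - (56 - 1*14**2 + 4*14)/(-9 + 14) = -3628 - (56 - 1*196 + 56)/5 = -3628 - (56 - 196 + 56)/5 = -3628 - (-84)/5 = -3628 - 1*(-84/5) = -3628 + 84/5 = -18056/5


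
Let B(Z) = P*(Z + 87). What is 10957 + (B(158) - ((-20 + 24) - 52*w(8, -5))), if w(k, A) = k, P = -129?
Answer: -20236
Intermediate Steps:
B(Z) = -11223 - 129*Z (B(Z) = -129*(Z + 87) = -129*(87 + Z) = -11223 - 129*Z)
10957 + (B(158) - ((-20 + 24) - 52*w(8, -5))) = 10957 + ((-11223 - 129*158) - ((-20 + 24) - 52*8)) = 10957 + ((-11223 - 20382) - (4 - 416)) = 10957 + (-31605 - 1*(-412)) = 10957 + (-31605 + 412) = 10957 - 31193 = -20236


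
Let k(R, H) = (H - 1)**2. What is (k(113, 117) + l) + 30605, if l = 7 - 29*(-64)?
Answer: 45924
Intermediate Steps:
k(R, H) = (-1 + H)**2
l = 1863 (l = 7 + 1856 = 1863)
(k(113, 117) + l) + 30605 = ((-1 + 117)**2 + 1863) + 30605 = (116**2 + 1863) + 30605 = (13456 + 1863) + 30605 = 15319 + 30605 = 45924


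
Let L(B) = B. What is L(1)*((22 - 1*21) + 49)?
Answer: 50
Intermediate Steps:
L(1)*((22 - 1*21) + 49) = 1*((22 - 1*21) + 49) = 1*((22 - 21) + 49) = 1*(1 + 49) = 1*50 = 50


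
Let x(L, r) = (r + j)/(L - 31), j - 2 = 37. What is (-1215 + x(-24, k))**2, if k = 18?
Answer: 4473201924/3025 ≈ 1.4787e+6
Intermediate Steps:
j = 39 (j = 2 + 37 = 39)
x(L, r) = (39 + r)/(-31 + L) (x(L, r) = (r + 39)/(L - 31) = (39 + r)/(-31 + L))
(-1215 + x(-24, k))**2 = (-1215 + (39 + 18)/(-31 - 24))**2 = (-1215 + 57/(-55))**2 = (-1215 - 1/55*57)**2 = (-1215 - 57/55)**2 = (-66882/55)**2 = 4473201924/3025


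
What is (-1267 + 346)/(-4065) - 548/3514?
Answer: 168129/2380735 ≈ 0.070621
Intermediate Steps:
(-1267 + 346)/(-4065) - 548/3514 = -921*(-1/4065) - 548*1/3514 = 307/1355 - 274/1757 = 168129/2380735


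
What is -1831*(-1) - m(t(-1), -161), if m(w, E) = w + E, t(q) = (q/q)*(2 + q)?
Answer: 1991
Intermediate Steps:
t(q) = 2 + q (t(q) = 1*(2 + q) = 2 + q)
m(w, E) = E + w
-1831*(-1) - m(t(-1), -161) = -1831*(-1) - (-161 + (2 - 1)) = 1831 - (-161 + 1) = 1831 - 1*(-160) = 1831 + 160 = 1991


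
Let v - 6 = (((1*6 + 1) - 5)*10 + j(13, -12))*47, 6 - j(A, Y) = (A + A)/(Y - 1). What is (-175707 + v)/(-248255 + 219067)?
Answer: 174385/29188 ≈ 5.9745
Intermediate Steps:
j(A, Y) = 6 - 2*A/(-1 + Y) (j(A, Y) = 6 - (A + A)/(Y - 1) = 6 - 2*A/(-1 + Y))
v = 1322 (v = 6 + (((1*6 + 1) - 5)*10 + 2*(-3 - 1*13 + 3*(-12))/(-1 - 12))*47 = 6 + (((6 + 1) - 5)*10 + 2*(-3 - 13 - 36)/(-13))*47 = 6 + ((7 - 5)*10 + 2*(-1/13)*(-52))*47 = 6 + (2*10 + 8)*47 = 6 + (20 + 8)*47 = 6 + 28*47 = 6 + 1316 = 1322)
(-175707 + v)/(-248255 + 219067) = (-175707 + 1322)/(-248255 + 219067) = -174385/(-29188) = -174385*(-1/29188) = 174385/29188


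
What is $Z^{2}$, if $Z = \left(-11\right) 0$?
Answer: $0$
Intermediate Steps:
$Z = 0$
$Z^{2} = 0^{2} = 0$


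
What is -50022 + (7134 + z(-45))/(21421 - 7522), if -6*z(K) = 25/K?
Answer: -37543426771/750546 ≈ -50022.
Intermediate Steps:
z(K) = -25/(6*K)
-50022 + (7134 + z(-45))/(21421 - 7522) = -50022 + (7134 - 25/6/(-45))/(21421 - 7522) = -50022 + (7134 - 25/6*(-1/45))/13899 = -50022 + (7134 + 5/54)*(1/13899) = -50022 + (385241/54)*(1/13899) = -50022 + 385241/750546 = -37543426771/750546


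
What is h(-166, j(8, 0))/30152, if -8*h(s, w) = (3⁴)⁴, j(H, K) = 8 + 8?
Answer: -43046721/241216 ≈ -178.46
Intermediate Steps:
j(H, K) = 16
h(s, w) = -43046721/8 (h(s, w) = -(3⁴)⁴/8 = -⅛*81⁴ = -⅛*43046721 = -43046721/8)
h(-166, j(8, 0))/30152 = -43046721/8/30152 = -43046721/8*1/30152 = -43046721/241216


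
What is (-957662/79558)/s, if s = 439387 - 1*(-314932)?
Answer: -478831/30006055501 ≈ -1.5958e-5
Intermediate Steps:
s = 754319 (s = 439387 + 314932 = 754319)
(-957662/79558)/s = -957662/79558/754319 = -957662*1/79558*(1/754319) = -478831/39779*1/754319 = -478831/30006055501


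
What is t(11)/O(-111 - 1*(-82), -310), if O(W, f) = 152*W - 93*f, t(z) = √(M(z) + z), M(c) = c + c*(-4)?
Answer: I*√22/24422 ≈ 0.00019206*I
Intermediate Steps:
M(c) = -3*c (M(c) = c - 4*c = -3*c)
t(z) = √2*√(-z) (t(z) = √(-3*z + z) = √(-2*z) = √2*√(-z))
O(W, f) = -93*f + 152*W
t(11)/O(-111 - 1*(-82), -310) = (√2*√(-1*11))/(-93*(-310) + 152*(-111 - 1*(-82))) = (√2*√(-11))/(28830 + 152*(-111 + 82)) = (√2*(I*√11))/(28830 + 152*(-29)) = (I*√22)/(28830 - 4408) = (I*√22)/24422 = (I*√22)*(1/24422) = I*√22/24422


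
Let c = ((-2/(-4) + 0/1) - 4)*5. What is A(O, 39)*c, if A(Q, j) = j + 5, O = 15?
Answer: -770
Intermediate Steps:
A(Q, j) = 5 + j
c = -35/2 (c = ((-2*(-1/4) + 0*1) - 4)*5 = ((1/2 + 0) - 4)*5 = (1/2 - 4)*5 = -7/2*5 = -35/2 ≈ -17.500)
A(O, 39)*c = (5 + 39)*(-35/2) = 44*(-35/2) = -770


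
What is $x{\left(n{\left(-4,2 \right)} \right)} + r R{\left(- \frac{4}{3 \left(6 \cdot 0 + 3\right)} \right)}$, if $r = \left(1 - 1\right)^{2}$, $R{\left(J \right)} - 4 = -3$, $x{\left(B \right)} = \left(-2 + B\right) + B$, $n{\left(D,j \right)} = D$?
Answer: $-10$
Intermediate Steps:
$x{\left(B \right)} = -2 + 2 B$
$R{\left(J \right)} = 1$ ($R{\left(J \right)} = 4 - 3 = 1$)
$r = 0$ ($r = 0^{2} = 0$)
$x{\left(n{\left(-4,2 \right)} \right)} + r R{\left(- \frac{4}{3 \left(6 \cdot 0 + 3\right)} \right)} = \left(-2 + 2 \left(-4\right)\right) + 0 \cdot 1 = \left(-2 - 8\right) + 0 = -10 + 0 = -10$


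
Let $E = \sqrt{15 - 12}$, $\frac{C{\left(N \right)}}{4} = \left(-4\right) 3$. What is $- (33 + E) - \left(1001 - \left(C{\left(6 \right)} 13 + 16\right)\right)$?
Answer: $-1642 - \sqrt{3} \approx -1643.7$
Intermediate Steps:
$C{\left(N \right)} = -48$ ($C{\left(N \right)} = 4 \left(\left(-4\right) 3\right) = 4 \left(-12\right) = -48$)
$E = \sqrt{3} \approx 1.732$
$- (33 + E) - \left(1001 - \left(C{\left(6 \right)} 13 + 16\right)\right) = - (33 + \sqrt{3}) - \left(1001 - \left(\left(-48\right) 13 + 16\right)\right) = \left(-33 - \sqrt{3}\right) - \left(1001 - \left(-624 + 16\right)\right) = \left(-33 - \sqrt{3}\right) - \left(1001 - -608\right) = \left(-33 - \sqrt{3}\right) - \left(1001 + 608\right) = \left(-33 - \sqrt{3}\right) - 1609 = -1642 - \sqrt{3}$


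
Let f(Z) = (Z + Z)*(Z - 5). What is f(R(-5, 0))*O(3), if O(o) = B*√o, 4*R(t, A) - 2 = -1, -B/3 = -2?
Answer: -57*√3/4 ≈ -24.682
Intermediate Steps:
B = 6 (B = -3*(-2) = 6)
R(t, A) = ¼ (R(t, A) = ½ + (¼)*(-1) = ½ - ¼ = ¼)
f(Z) = 2*Z*(-5 + Z) (f(Z) = (2*Z)*(-5 + Z) = 2*Z*(-5 + Z))
O(o) = 6*√o
f(R(-5, 0))*O(3) = (2*(¼)*(-5 + ¼))*(6*√3) = (2*(¼)*(-19/4))*(6*√3) = -57*√3/4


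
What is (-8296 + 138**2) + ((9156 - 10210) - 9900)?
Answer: -206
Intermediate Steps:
(-8296 + 138**2) + ((9156 - 10210) - 9900) = (-8296 + 19044) + (-1054 - 9900) = 10748 - 10954 = -206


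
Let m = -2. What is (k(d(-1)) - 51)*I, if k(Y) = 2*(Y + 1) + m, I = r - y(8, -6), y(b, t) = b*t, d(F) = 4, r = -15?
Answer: -1419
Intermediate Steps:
I = 33 (I = -15 - 8*(-6) = -15 - 1*(-48) = -15 + 48 = 33)
k(Y) = 2*Y (k(Y) = 2*(Y + 1) - 2 = 2*(1 + Y) - 2 = (2 + 2*Y) - 2 = 2*Y)
(k(d(-1)) - 51)*I = (2*4 - 51)*33 = (8 - 51)*33 = -43*33 = -1419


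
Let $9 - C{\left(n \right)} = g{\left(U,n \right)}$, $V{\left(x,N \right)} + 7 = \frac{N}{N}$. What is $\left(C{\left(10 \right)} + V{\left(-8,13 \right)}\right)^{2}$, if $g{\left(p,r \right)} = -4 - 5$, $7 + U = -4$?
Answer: $144$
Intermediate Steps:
$U = -11$ ($U = -7 - 4 = -11$)
$V{\left(x,N \right)} = -6$ ($V{\left(x,N \right)} = -7 + \frac{N}{N} = -7 + 1 = -6$)
$g{\left(p,r \right)} = -9$
$C{\left(n \right)} = 18$ ($C{\left(n \right)} = 9 - -9 = 9 + 9 = 18$)
$\left(C{\left(10 \right)} + V{\left(-8,13 \right)}\right)^{2} = \left(18 - 6\right)^{2} = 12^{2} = 144$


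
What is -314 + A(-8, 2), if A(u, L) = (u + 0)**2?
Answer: -250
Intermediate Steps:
A(u, L) = u**2
-314 + A(-8, 2) = -314 + (-8)**2 = -314 + 64 = -250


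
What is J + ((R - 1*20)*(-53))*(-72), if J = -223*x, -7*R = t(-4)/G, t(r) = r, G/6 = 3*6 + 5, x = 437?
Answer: -27974587/161 ≈ -1.7376e+5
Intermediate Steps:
G = 138 (G = 6*(3*6 + 5) = 6*(18 + 5) = 6*23 = 138)
R = 2/483 (R = -(-4)/(7*138) = -⅐*(-2/69) = 2/483 ≈ 0.0041408)
J = -97451 (J = -223*437 = -97451)
J + ((R - 1*20)*(-53))*(-72) = -97451 + ((2/483 - 1*20)*(-53))*(-72) = -97451 + ((2/483 - 20)*(-53))*(-72) = -97451 - 9658/483*(-53)*(-72) = -97451 + (511874/483)*(-72) = -97451 - 12284976/161 = -27974587/161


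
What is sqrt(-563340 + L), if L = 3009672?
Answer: 2*sqrt(611583) ≈ 1564.1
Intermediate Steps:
sqrt(-563340 + L) = sqrt(-563340 + 3009672) = sqrt(2446332) = 2*sqrt(611583)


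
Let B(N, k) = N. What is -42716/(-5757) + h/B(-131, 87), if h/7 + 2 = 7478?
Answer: -295679528/754167 ≈ -392.06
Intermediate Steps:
h = 52332 (h = -14 + 7*7478 = -14 + 52346 = 52332)
-42716/(-5757) + h/B(-131, 87) = -42716/(-5757) + 52332/(-131) = -42716*(-1/5757) + 52332*(-1/131) = 42716/5757 - 52332/131 = -295679528/754167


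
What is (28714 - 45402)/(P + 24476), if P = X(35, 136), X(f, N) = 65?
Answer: -16688/24541 ≈ -0.68001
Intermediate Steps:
P = 65
(28714 - 45402)/(P + 24476) = (28714 - 45402)/(65 + 24476) = -16688/24541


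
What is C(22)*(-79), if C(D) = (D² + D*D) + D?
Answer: -78210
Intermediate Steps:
C(D) = D + 2*D² (C(D) = (D² + D²) + D = 2*D² + D = D + 2*D²)
C(22)*(-79) = (22*(1 + 2*22))*(-79) = (22*(1 + 44))*(-79) = (22*45)*(-79) = 990*(-79) = -78210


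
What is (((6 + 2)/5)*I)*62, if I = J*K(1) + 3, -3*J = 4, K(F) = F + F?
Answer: 496/15 ≈ 33.067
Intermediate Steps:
K(F) = 2*F
J = -4/3 (J = -⅓*4 = -4/3 ≈ -1.3333)
I = ⅓ (I = -8/3 + 3 = ⅓ ≈ 0.33333)
(((6 + 2)/5)*I)*62 = (((6 + 2)/5)*(⅓))*62 = (((⅕)*8)*(⅓))*62 = ((8/5)*(⅓))*62 = (8/15)*62 = 496/15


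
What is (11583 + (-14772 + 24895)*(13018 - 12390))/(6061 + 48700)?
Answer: 6368827/54761 ≈ 116.30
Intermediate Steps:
(11583 + (-14772 + 24895)*(13018 - 12390))/(6061 + 48700) = (11583 + 10123*628)/54761 = (11583 + 6357244)*(1/54761) = 6368827*(1/54761) = 6368827/54761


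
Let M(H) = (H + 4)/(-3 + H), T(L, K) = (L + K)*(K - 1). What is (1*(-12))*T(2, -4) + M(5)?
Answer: -231/2 ≈ -115.50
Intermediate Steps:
T(L, K) = (-1 + K)*(K + L) (T(L, K) = (K + L)*(-1 + K) = (-1 + K)*(K + L))
M(H) = (4 + H)/(-3 + H)
(1*(-12))*T(2, -4) + M(5) = (1*(-12))*((-4)**2 - 1*(-4) - 1*2 - 4*2) + (4 + 5)/(-3 + 5) = -12*(16 + 4 - 2 - 8) + 9/2 = -12*10 + (1/2)*9 = -120 + 9/2 = -231/2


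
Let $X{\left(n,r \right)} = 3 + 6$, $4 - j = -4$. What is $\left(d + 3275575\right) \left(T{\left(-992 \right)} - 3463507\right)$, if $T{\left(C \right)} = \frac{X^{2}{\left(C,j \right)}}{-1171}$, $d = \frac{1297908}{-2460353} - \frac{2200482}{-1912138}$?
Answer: $- \frac{4464257353725222586287030784}{393500704155721} \approx -1.1345 \cdot 10^{13}$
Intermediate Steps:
$j = 8$ ($j = 4 - -4 = 4 + 4 = 8$)
$X{\left(n,r \right)} = 9$
$d = \frac{1466091641421}{2352267232357}$ ($d = 1297908 \left(- \frac{1}{2460353}\right) - - \frac{1100241}{956069} = - \frac{1297908}{2460353} + \frac{1100241}{956069} = \frac{1466091641421}{2352267232357} \approx 0.62327$)
$T{\left(C \right)} = - \frac{81}{1171}$ ($T{\left(C \right)} = \frac{9^{2}}{-1171} = 81 \left(- \frac{1}{1171}\right) = - \frac{81}{1171}$)
$\left(d + 3275575\right) \left(T{\left(-992 \right)} - 3463507\right) = \left(\frac{1466091641421}{2352267232357} + 3275575\right) \left(- \frac{81}{1171} - 3463507\right) = \frac{7705029205719421696}{2352267232357} \left(- \frac{4055766778}{1171}\right) = - \frac{4464257353725222586287030784}{393500704155721}$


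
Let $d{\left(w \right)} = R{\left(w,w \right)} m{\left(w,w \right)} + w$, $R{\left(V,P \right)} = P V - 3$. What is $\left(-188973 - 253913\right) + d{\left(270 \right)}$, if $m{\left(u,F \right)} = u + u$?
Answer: $38921764$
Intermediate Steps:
$R{\left(V,P \right)} = -3 + P V$
$m{\left(u,F \right)} = 2 u$
$d{\left(w \right)} = w + 2 w \left(-3 + w^{2}\right)$ ($d{\left(w \right)} = \left(-3 + w w\right) 2 w + w = \left(-3 + w^{2}\right) 2 w + w = 2 w \left(-3 + w^{2}\right) + w = w + 2 w \left(-3 + w^{2}\right)$)
$\left(-188973 - 253913\right) + d{\left(270 \right)} = \left(-188973 - 253913\right) + 270 \left(-5 + 2 \cdot 270^{2}\right) = -442886 + 270 \left(-5 + 2 \cdot 72900\right) = -442886 + 270 \left(-5 + 145800\right) = -442886 + 270 \cdot 145795 = -442886 + 39364650 = 38921764$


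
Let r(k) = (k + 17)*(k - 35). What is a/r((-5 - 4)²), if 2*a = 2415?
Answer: 15/56 ≈ 0.26786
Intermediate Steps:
a = 2415/2 (a = (½)*2415 = 2415/2 ≈ 1207.5)
r(k) = (-35 + k)*(17 + k) (r(k) = (17 + k)*(-35 + k) = (-35 + k)*(17 + k))
a/r((-5 - 4)²) = 2415/(2*(-595 + ((-5 - 4)²)² - 18*(-5 - 4)²)) = 2415/(2*(-595 + ((-9)²)² - 18*(-9)²)) = 2415/(2*(-595 + 81² - 18*81)) = 2415/(2*(-595 + 6561 - 1458)) = (2415/2)/4508 = (2415/2)*(1/4508) = 15/56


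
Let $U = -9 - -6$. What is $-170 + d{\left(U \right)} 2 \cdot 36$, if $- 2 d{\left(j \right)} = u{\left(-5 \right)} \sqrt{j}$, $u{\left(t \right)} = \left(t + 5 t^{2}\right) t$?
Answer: $-170 + 21600 i \sqrt{3} \approx -170.0 + 37412.0 i$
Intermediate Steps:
$U = -3$ ($U = -9 + 6 = -3$)
$u{\left(t \right)} = t \left(t + 5 t^{2}\right)$
$d{\left(j \right)} = 300 \sqrt{j}$ ($d{\left(j \right)} = - \frac{\left(-5\right)^{2} \left(1 + 5 \left(-5\right)\right) \sqrt{j}}{2} = - \frac{25 \left(1 - 25\right) \sqrt{j}}{2} = - \frac{25 \left(-24\right) \sqrt{j}}{2} = - \frac{\left(-600\right) \sqrt{j}}{2} = 300 \sqrt{j}$)
$-170 + d{\left(U \right)} 2 \cdot 36 = -170 + 300 \sqrt{-3} \cdot 2 \cdot 36 = -170 + 300 i \sqrt{3} \cdot 72 = -170 + 21600 i \sqrt{3}$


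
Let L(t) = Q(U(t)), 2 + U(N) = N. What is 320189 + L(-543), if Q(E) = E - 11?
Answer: 319633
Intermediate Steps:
U(N) = -2 + N
Q(E) = -11 + E
L(t) = -13 + t (L(t) = -11 + (-2 + t) = -13 + t)
320189 + L(-543) = 320189 + (-13 - 543) = 320189 - 556 = 319633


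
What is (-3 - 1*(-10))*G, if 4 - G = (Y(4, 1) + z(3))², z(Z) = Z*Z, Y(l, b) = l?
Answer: -1155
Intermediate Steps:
z(Z) = Z²
G = -165 (G = 4 - (4 + 3²)² = 4 - (4 + 9)² = 4 - 1*13² = 4 - 1*169 = 4 - 169 = -165)
(-3 - 1*(-10))*G = (-3 - 1*(-10))*(-165) = (-3 + 10)*(-165) = 7*(-165) = -1155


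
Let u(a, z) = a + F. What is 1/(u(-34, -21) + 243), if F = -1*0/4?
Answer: 1/209 ≈ 0.0047847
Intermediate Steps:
F = 0 (F = -0/4 = -1*0 = 0)
u(a, z) = a (u(a, z) = a + 0 = a)
1/(u(-34, -21) + 243) = 1/(-34 + 243) = 1/209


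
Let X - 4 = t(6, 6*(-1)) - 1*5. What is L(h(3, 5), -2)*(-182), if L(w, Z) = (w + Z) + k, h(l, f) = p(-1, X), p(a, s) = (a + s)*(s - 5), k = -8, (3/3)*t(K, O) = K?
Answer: 1820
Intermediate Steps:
t(K, O) = K
X = 5 (X = 4 + (6 - 1*5) = 4 + (6 - 5) = 4 + 1 = 5)
p(a, s) = (-5 + s)*(a + s) (p(a, s) = (a + s)*(-5 + s) = (-5 + s)*(a + s))
h(l, f) = 0 (h(l, f) = 5² - 5*(-1) - 5*5 - 1*5 = 25 + 5 - 25 - 5 = 0)
L(w, Z) = -8 + Z + w (L(w, Z) = (w + Z) - 8 = (Z + w) - 8 = -8 + Z + w)
L(h(3, 5), -2)*(-182) = (-8 - 2 + 0)*(-182) = -10*(-182) = 1820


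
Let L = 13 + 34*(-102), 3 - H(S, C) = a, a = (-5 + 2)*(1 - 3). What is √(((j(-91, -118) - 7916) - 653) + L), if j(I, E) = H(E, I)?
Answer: I*√12027 ≈ 109.67*I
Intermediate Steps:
a = 6 (a = -3*(-2) = 6)
H(S, C) = -3 (H(S, C) = 3 - 1*6 = 3 - 6 = -3)
j(I, E) = -3
L = -3455 (L = 13 - 3468 = -3455)
√(((j(-91, -118) - 7916) - 653) + L) = √(((-3 - 7916) - 653) - 3455) = √((-7919 - 653) - 3455) = √(-8572 - 3455) = √(-12027) = I*√12027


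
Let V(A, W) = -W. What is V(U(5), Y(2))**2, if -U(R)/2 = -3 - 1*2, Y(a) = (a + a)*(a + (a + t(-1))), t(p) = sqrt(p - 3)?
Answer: 192 + 256*I ≈ 192.0 + 256.0*I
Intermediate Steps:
t(p) = sqrt(-3 + p)
Y(a) = 2*a*(2*I + 2*a) (Y(a) = (a + a)*(a + (a + sqrt(-3 - 1))) = (2*a)*(a + (a + sqrt(-4))) = (2*a)*(a + (a + 2*I)) = (2*a)*(2*I + 2*a) = 2*a*(2*I + 2*a))
U(R) = 10 (U(R) = -2*(-3 - 1*2) = -2*(-3 - 2) = -2*(-5) = 10)
V(U(5), Y(2))**2 = (-4*2*(I + 2))**2 = (-4*2*(2 + I))**2 = (-(16 + 8*I))**2 = (-16 - 8*I)**2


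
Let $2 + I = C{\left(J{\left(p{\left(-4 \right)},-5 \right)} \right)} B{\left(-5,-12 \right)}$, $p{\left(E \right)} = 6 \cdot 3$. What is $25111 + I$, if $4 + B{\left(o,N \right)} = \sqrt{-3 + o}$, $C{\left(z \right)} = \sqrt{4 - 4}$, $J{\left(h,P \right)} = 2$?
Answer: $25109$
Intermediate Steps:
$p{\left(E \right)} = 18$
$C{\left(z \right)} = 0$ ($C{\left(z \right)} = \sqrt{0} = 0$)
$B{\left(o,N \right)} = -4 + \sqrt{-3 + o}$
$I = -2$ ($I = -2 + 0 \left(-4 + \sqrt{-3 - 5}\right) = -2 + 0 \left(-4 + \sqrt{-8}\right) = -2 + 0 \left(-4 + 2 i \sqrt{2}\right) = -2 + 0 = -2$)
$25111 + I = 25111 - 2 = 25109$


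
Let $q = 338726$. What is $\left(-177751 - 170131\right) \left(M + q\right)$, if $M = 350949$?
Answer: $-239925518350$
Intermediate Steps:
$\left(-177751 - 170131\right) \left(M + q\right) = \left(-177751 - 170131\right) \left(350949 + 338726\right) = \left(-347882\right) 689675 = -239925518350$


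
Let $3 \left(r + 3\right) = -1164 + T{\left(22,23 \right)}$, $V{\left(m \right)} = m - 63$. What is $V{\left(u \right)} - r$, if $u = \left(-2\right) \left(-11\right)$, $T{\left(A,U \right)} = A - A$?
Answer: $350$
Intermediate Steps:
$T{\left(A,U \right)} = 0$
$u = 22$
$V{\left(m \right)} = -63 + m$
$r = -391$ ($r = -3 + \frac{-1164 + 0}{3} = -3 + \frac{1}{3} \left(-1164\right) = -3 - 388 = -391$)
$V{\left(u \right)} - r = \left(-63 + 22\right) - -391 = -41 + 391 = 350$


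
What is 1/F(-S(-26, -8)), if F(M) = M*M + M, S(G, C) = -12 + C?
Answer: 1/420 ≈ 0.0023810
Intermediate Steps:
F(M) = M + M² (F(M) = M² + M = M + M²)
1/F(-S(-26, -8)) = 1/((-(-12 - 8))*(1 - (-12 - 8))) = 1/((-1*(-20))*(1 - 1*(-20))) = 1/(20*(1 + 20)) = 1/(20*21) = 1/420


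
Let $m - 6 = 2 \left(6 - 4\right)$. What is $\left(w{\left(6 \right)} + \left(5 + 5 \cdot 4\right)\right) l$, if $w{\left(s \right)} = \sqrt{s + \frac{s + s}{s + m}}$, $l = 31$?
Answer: $775 + \frac{93 \sqrt{3}}{2} \approx 855.54$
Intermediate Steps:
$m = 10$ ($m = 6 + 2 \left(6 - 4\right) = 6 + 2 \cdot 2 = 6 + 4 = 10$)
$w{\left(s \right)} = \sqrt{s + \frac{2 s}{10 + s}}$ ($w{\left(s \right)} = \sqrt{s + \frac{s + s}{s + 10}} = \sqrt{s + \frac{2 s}{10 + s}}$)
$\left(w{\left(6 \right)} + \left(5 + 5 \cdot 4\right)\right) l = \left(\sqrt{\frac{6 \left(12 + 6\right)}{10 + 6}} + \left(5 + 5 \cdot 4\right)\right) 31 = \left(\sqrt{6 \cdot \frac{1}{16} \cdot 18} + \left(5 + 20\right)\right) 31 = \left(\sqrt{6 \cdot \frac{1}{16} \cdot 18} + 25\right) 31 = \left(\sqrt{\frac{27}{4}} + 25\right) 31 = \left(\frac{3 \sqrt{3}}{2} + 25\right) 31 = \left(25 + \frac{3 \sqrt{3}}{2}\right) 31 = 775 + \frac{93 \sqrt{3}}{2}$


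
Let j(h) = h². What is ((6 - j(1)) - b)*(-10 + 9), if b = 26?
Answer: 21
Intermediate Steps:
((6 - j(1)) - b)*(-10 + 9) = ((6 - 1*1²) - 1*26)*(-10 + 9) = ((6 - 1*1) - 26)*(-1) = ((6 - 1) - 26)*(-1) = (5 - 26)*(-1) = -21*(-1) = 21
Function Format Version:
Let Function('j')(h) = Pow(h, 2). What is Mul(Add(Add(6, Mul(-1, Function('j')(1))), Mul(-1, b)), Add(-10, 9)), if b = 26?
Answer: 21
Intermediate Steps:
Mul(Add(Add(6, Mul(-1, Function('j')(1))), Mul(-1, b)), Add(-10, 9)) = Mul(Add(Add(6, Mul(-1, Pow(1, 2))), Mul(-1, 26)), Add(-10, 9)) = Mul(Add(Add(6, Mul(-1, 1)), -26), -1) = Mul(Add(Add(6, -1), -26), -1) = Mul(Add(5, -26), -1) = Mul(-21, -1) = 21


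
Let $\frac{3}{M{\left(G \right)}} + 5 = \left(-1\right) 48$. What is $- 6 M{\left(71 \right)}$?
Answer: $\frac{18}{53} \approx 0.33962$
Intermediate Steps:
$M{\left(G \right)} = - \frac{3}{53}$ ($M{\left(G \right)} = \frac{3}{-5 - 48} = \frac{3}{-53} = 3 \left(- \frac{1}{53}\right) = - \frac{3}{53}$)
$- 6 M{\left(71 \right)} = \left(-6\right) \left(- \frac{3}{53}\right) = \frac{18}{53}$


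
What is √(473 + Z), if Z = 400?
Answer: 3*√97 ≈ 29.547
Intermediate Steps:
√(473 + Z) = √(473 + 400) = √873 = 3*√97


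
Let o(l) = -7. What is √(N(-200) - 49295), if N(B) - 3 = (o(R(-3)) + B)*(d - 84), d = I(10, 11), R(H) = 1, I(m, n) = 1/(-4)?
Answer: I*√127409/2 ≈ 178.47*I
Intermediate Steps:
I(m, n) = -¼
d = -¼ ≈ -0.25000
N(B) = 2371/4 - 337*B/4 (N(B) = 3 + (-7 + B)*(-¼ - 84) = 3 + (-7 + B)*(-337/4) = 3 + (2359/4 - 337*B/4) = 2371/4 - 337*B/4)
√(N(-200) - 49295) = √((2371/4 - 337/4*(-200)) - 49295) = √((2371/4 + 16850) - 49295) = √(69771/4 - 49295) = √(-127409/4) = I*√127409/2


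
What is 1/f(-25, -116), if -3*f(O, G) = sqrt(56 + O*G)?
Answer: -3*sqrt(739)/1478 ≈ -0.055178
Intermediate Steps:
f(O, G) = -sqrt(56 + G*O)/3 (f(O, G) = -sqrt(56 + O*G)/3 = -sqrt(56 + G*O)/3)
1/f(-25, -116) = 1/(-sqrt(56 - 116*(-25))/3) = 1/(-sqrt(56 + 2900)/3) = 1/(-2*sqrt(739)/3) = -3*sqrt(739)/1478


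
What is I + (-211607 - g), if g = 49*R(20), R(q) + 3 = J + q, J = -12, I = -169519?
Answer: -381371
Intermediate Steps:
R(q) = -15 + q (R(q) = -3 + (-12 + q) = -15 + q)
g = 245 (g = 49*(-15 + 20) = 49*5 = 245)
I + (-211607 - g) = -169519 + (-211607 - 1*245) = -169519 + (-211607 - 245) = -169519 - 211852 = -381371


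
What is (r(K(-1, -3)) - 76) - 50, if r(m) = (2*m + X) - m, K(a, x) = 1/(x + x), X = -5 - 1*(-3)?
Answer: -769/6 ≈ -128.17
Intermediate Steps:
X = -2 (X = -5 + 3 = -2)
K(a, x) = 1/(2*x)
r(m) = -2 + m (r(m) = (2*m - 2) - m = (-2 + 2*m) - m = -2 + m)
(r(K(-1, -3)) - 76) - 50 = ((-2 + (½)/(-3)) - 76) - 50 = ((-2 + (½)*(-⅓)) - 76) - 50 = ((-2 - ⅙) - 76) - 50 = (-13/6 - 76) - 50 = -469/6 - 50 = -769/6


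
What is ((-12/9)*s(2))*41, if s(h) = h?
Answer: -328/3 ≈ -109.33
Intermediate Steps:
((-12/9)*s(2))*41 = (-12/9*2)*41 = (-12*⅑*2)*41 = -4/3*2*41 = -8/3*41 = -328/3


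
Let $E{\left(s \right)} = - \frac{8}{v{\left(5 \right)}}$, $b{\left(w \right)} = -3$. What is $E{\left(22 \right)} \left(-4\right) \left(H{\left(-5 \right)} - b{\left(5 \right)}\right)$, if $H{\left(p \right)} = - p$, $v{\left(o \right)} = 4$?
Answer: $64$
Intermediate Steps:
$E{\left(s \right)} = -2$ ($E{\left(s \right)} = - \frac{8}{4} = \left(-8\right) \frac{1}{4} = -2$)
$E{\left(22 \right)} \left(-4\right) \left(H{\left(-5 \right)} - b{\left(5 \right)}\right) = \left(-2\right) \left(-4\right) \left(\left(-1\right) \left(-5\right) - -3\right) = 8 \left(5 + 3\right) = 8 \cdot 8 = 64$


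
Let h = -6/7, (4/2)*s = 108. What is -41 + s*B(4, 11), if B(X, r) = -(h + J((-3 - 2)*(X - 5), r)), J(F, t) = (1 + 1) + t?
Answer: -4877/7 ≈ -696.71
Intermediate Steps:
s = 54 (s = (1/2)*108 = 54)
J(F, t) = 2 + t
h = -6/7 (h = -6*1/7 = -6/7 ≈ -0.85714)
B(X, r) = -8/7 - r (B(X, r) = -(-6/7 + (2 + r)) = -(8/7 + r) = -8/7 - r)
-41 + s*B(4, 11) = -41 + 54*(-8/7 - 1*11) = -41 + 54*(-8/7 - 11) = -41 + 54*(-85/7) = -41 - 4590/7 = -4877/7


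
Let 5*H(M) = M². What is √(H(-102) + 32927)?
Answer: √875195/5 ≈ 187.10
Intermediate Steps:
H(M) = M²/5
√(H(-102) + 32927) = √((⅕)*(-102)² + 32927) = √((⅕)*10404 + 32927) = √(10404/5 + 32927) = √(175039/5) = √875195/5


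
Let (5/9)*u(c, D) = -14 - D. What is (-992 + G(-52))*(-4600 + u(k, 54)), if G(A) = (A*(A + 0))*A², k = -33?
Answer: -172618453888/5 ≈ -3.4524e+10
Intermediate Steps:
u(c, D) = -126/5 - 9*D/5 (u(c, D) = 9*(-14 - D)/5 = -126/5 - 9*D/5)
G(A) = A⁴ (G(A) = (A*A)*A² = A²*A² = A⁴)
(-992 + G(-52))*(-4600 + u(k, 54)) = (-992 + (-52)⁴)*(-4600 + (-126/5 - 9/5*54)) = (-992 + 7311616)*(-4600 + (-126/5 - 486/5)) = 7310624*(-4600 - 612/5) = 7310624*(-23612/5) = -172618453888/5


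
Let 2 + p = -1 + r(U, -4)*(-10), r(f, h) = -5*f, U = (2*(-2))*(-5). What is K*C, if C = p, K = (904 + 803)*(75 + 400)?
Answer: 808392525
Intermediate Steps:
U = 20 (U = -4*(-5) = 20)
K = 810825 (K = 1707*475 = 810825)
p = 997 (p = -2 + (-1 - 5*20*(-10)) = -2 + (-1 - 100*(-10)) = -2 + (-1 + 1000) = -2 + 999 = 997)
C = 997
K*C = 810825*997 = 808392525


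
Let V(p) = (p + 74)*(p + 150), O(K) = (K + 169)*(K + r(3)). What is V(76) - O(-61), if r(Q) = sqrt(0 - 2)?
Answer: 40488 - 108*I*sqrt(2) ≈ 40488.0 - 152.74*I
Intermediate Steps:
r(Q) = I*sqrt(2) (r(Q) = sqrt(-2) = I*sqrt(2))
O(K) = (169 + K)*(K + I*sqrt(2)) (O(K) = (K + 169)*(K + I*sqrt(2)) = (169 + K)*(K + I*sqrt(2)))
V(p) = (74 + p)*(150 + p)
V(76) - O(-61) = (11100 + 76**2 + 224*76) - ((-61)**2 + 169*(-61) + 169*I*sqrt(2) + I*(-61)*sqrt(2)) = (11100 + 5776 + 17024) - (3721 - 10309 + 169*I*sqrt(2) - 61*I*sqrt(2)) = 33900 - (-6588 + 108*I*sqrt(2)) = 33900 + (6588 - 108*I*sqrt(2)) = 40488 - 108*I*sqrt(2)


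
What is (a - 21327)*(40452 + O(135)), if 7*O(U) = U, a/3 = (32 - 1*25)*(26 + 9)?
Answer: -5833693008/7 ≈ -8.3338e+8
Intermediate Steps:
a = 735 (a = 3*((32 - 1*25)*(26 + 9)) = 3*((32 - 25)*35) = 3*(7*35) = 3*245 = 735)
O(U) = U/7
(a - 21327)*(40452 + O(135)) = (735 - 21327)*(40452 + (⅐)*135) = -20592*(40452 + 135/7) = -20592*283299/7 = -5833693008/7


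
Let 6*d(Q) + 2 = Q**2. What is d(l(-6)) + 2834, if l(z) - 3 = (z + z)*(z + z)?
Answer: 38611/6 ≈ 6435.2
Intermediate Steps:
l(z) = 3 + 4*z**2 (l(z) = 3 + (z + z)*(z + z) = 3 + (2*z)*(2*z) = 3 + 4*z**2)
d(Q) = -1/3 + Q**2/6
d(l(-6)) + 2834 = (-1/3 + (3 + 4*(-6)**2)**2/6) + 2834 = (-1/3 + (3 + 4*36)**2/6) + 2834 = (-1/3 + (3 + 144)**2/6) + 2834 = (-1/3 + (1/6)*147**2) + 2834 = (-1/3 + (1/6)*21609) + 2834 = (-1/3 + 7203/2) + 2834 = 21607/6 + 2834 = 38611/6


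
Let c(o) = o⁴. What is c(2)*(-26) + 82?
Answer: -334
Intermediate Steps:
c(2)*(-26) + 82 = 2⁴*(-26) + 82 = 16*(-26) + 82 = -416 + 82 = -334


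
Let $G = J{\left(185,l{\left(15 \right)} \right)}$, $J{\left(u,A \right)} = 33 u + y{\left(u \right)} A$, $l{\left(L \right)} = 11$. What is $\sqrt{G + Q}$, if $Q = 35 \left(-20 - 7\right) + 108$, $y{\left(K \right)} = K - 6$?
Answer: $\sqrt{7237} \approx 85.071$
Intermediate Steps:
$y{\left(K \right)} = -6 + K$ ($y{\left(K \right)} = K - 6 = -6 + K$)
$J{\left(u,A \right)} = 33 u + A \left(-6 + u\right)$ ($J{\left(u,A \right)} = 33 u + \left(-6 + u\right) A = 33 u + A \left(-6 + u\right)$)
$G = 8074$ ($G = 33 \cdot 185 + 11 \left(-6 + 185\right) = 6105 + 11 \cdot 179 = 6105 + 1969 = 8074$)
$Q = -837$ ($Q = 35 \left(-20 - 7\right) + 108 = 35 \left(-27\right) + 108 = -945 + 108 = -837$)
$\sqrt{G + Q} = \sqrt{8074 - 837} = \sqrt{7237}$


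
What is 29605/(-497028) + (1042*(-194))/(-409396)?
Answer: 22088261891/50870318772 ≈ 0.43421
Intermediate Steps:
29605/(-497028) + (1042*(-194))/(-409396) = 29605*(-1/497028) - 202148*(-1/409396) = -29605/497028 + 50537/102349 = 22088261891/50870318772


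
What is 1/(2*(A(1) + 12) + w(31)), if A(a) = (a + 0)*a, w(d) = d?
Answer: 1/57 ≈ 0.017544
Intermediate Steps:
A(a) = a**2 (A(a) = a*a = a**2)
1/(2*(A(1) + 12) + w(31)) = 1/(2*(1**2 + 12) + 31) = 1/(2*(1 + 12) + 31) = 1/(2*13 + 31) = 1/(26 + 31) = 1/57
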